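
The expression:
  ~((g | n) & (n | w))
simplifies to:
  ~n & (~g | ~w)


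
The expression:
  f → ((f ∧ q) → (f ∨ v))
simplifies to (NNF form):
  True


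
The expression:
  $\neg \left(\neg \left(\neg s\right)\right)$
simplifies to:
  $\neg s$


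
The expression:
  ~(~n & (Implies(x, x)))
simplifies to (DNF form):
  n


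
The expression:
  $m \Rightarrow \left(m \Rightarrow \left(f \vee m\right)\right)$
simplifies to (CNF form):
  $\text{True}$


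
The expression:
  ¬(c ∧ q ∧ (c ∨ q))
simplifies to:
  ¬c ∨ ¬q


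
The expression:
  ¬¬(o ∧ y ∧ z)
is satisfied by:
  {z: True, o: True, y: True}


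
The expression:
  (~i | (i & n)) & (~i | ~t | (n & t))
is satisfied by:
  {n: True, i: False}
  {i: False, n: False}
  {i: True, n: True}


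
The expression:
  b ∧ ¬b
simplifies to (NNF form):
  False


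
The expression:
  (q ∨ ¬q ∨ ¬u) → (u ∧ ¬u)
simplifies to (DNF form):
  False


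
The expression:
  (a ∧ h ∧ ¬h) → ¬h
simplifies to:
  True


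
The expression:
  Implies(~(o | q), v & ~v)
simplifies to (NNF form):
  o | q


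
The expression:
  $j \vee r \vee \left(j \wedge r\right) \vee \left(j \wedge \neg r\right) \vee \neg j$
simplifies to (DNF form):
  $\text{True}$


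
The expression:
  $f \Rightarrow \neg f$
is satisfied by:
  {f: False}


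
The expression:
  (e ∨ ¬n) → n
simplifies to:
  n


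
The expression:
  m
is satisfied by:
  {m: True}


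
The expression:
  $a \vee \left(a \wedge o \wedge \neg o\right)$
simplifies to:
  $a$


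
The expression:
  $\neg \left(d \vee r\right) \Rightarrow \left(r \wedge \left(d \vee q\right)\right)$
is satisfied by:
  {r: True, d: True}
  {r: True, d: False}
  {d: True, r: False}


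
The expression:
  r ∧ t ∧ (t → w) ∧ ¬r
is never true.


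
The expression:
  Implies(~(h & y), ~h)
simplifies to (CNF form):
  y | ~h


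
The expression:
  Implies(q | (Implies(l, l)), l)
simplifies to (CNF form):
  l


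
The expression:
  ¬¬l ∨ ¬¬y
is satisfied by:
  {y: True, l: True}
  {y: True, l: False}
  {l: True, y: False}


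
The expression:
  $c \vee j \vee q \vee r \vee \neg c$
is always true.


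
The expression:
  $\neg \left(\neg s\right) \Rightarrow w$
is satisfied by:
  {w: True, s: False}
  {s: False, w: False}
  {s: True, w: True}


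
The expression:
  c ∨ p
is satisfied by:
  {c: True, p: True}
  {c: True, p: False}
  {p: True, c: False}


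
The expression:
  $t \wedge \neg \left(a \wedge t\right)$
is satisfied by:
  {t: True, a: False}


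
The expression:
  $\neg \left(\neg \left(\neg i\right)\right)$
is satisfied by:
  {i: False}


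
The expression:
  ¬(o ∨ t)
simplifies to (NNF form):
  ¬o ∧ ¬t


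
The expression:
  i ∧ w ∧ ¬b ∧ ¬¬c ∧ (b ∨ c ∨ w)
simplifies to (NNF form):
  c ∧ i ∧ w ∧ ¬b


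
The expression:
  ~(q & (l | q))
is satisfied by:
  {q: False}


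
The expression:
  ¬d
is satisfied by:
  {d: False}


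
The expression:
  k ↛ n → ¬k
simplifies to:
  n ∨ ¬k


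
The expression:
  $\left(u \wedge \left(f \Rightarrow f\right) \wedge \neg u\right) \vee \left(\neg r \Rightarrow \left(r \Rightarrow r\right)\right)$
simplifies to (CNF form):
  $\text{True}$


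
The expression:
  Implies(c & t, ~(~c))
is always true.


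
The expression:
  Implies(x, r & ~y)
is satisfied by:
  {r: True, y: False, x: False}
  {y: False, x: False, r: False}
  {r: True, y: True, x: False}
  {y: True, r: False, x: False}
  {x: True, r: True, y: False}


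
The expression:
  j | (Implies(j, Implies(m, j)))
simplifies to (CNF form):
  True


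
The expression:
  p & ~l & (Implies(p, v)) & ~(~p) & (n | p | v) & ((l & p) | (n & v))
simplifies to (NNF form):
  n & p & v & ~l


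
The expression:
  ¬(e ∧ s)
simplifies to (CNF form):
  ¬e ∨ ¬s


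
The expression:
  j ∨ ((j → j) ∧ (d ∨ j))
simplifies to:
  d ∨ j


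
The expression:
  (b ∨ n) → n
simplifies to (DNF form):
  n ∨ ¬b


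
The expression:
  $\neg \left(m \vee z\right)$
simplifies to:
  $\neg m \wedge \neg z$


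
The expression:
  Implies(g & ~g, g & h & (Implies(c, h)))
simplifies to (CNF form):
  True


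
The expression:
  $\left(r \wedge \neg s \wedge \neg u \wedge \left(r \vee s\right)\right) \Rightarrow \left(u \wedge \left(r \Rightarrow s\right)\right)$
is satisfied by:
  {u: True, s: True, r: False}
  {u: True, s: False, r: False}
  {s: True, u: False, r: False}
  {u: False, s: False, r: False}
  {r: True, u: True, s: True}
  {r: True, u: True, s: False}
  {r: True, s: True, u: False}


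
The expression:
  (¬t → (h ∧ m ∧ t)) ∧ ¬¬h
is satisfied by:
  {t: True, h: True}


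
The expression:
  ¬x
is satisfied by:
  {x: False}


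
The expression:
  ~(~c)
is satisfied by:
  {c: True}


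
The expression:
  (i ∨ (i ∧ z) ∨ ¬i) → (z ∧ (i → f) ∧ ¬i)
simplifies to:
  z ∧ ¬i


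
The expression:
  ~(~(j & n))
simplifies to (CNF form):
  j & n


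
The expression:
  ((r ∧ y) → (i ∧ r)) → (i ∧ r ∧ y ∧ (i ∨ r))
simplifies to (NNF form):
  r ∧ y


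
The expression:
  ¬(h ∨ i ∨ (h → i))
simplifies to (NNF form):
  False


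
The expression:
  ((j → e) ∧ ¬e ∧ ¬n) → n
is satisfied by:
  {n: True, e: True, j: True}
  {n: True, e: True, j: False}
  {n: True, j: True, e: False}
  {n: True, j: False, e: False}
  {e: True, j: True, n: False}
  {e: True, j: False, n: False}
  {j: True, e: False, n: False}


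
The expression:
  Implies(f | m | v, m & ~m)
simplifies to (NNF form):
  ~f & ~m & ~v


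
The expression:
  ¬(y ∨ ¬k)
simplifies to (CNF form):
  k ∧ ¬y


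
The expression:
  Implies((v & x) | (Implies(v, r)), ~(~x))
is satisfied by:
  {x: True, v: True, r: False}
  {x: True, v: False, r: False}
  {r: True, x: True, v: True}
  {r: True, x: True, v: False}
  {v: True, r: False, x: False}


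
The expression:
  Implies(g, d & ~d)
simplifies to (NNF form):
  ~g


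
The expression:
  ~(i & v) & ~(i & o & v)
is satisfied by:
  {v: False, i: False}
  {i: True, v: False}
  {v: True, i: False}


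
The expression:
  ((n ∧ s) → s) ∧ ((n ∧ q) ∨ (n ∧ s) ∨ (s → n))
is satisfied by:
  {n: True, s: False}
  {s: False, n: False}
  {s: True, n: True}


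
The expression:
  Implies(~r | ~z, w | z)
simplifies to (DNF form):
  w | z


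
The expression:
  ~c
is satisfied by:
  {c: False}


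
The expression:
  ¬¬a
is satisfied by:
  {a: True}


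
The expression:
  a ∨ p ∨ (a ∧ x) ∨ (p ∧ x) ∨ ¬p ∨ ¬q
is always true.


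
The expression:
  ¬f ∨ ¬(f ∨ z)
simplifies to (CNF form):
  ¬f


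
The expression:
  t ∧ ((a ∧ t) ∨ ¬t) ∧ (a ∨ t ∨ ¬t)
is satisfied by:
  {t: True, a: True}


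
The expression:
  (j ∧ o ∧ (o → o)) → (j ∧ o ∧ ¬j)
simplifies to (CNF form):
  ¬j ∨ ¬o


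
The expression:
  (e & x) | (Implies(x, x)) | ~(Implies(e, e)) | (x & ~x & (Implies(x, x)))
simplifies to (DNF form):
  True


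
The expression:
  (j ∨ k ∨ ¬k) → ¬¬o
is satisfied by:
  {o: True}


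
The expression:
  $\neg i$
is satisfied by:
  {i: False}


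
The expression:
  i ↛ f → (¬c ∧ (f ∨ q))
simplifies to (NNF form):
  f ∨ (q ∧ ¬c) ∨ ¬i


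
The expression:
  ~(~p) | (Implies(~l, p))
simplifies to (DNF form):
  l | p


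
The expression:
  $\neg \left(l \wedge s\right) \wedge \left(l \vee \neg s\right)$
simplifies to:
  $\neg s$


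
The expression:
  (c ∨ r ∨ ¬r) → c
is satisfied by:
  {c: True}


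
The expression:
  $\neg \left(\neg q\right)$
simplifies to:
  $q$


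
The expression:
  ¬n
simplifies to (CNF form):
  ¬n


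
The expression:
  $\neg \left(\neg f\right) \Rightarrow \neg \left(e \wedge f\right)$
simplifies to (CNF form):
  $\neg e \vee \neg f$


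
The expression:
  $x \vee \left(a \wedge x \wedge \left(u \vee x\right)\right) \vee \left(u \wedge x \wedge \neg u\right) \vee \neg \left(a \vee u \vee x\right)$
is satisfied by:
  {x: True, u: False, a: False}
  {x: True, a: True, u: False}
  {x: True, u: True, a: False}
  {x: True, a: True, u: True}
  {a: False, u: False, x: False}


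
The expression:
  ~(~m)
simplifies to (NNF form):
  m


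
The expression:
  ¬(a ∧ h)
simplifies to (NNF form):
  ¬a ∨ ¬h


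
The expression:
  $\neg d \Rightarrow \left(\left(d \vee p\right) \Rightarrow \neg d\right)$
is always true.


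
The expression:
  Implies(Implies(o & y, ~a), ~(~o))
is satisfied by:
  {o: True}


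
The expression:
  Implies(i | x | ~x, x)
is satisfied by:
  {x: True}


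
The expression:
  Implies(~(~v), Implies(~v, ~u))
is always true.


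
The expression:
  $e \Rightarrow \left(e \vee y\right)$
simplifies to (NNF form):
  $\text{True}$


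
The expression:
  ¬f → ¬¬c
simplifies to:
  c ∨ f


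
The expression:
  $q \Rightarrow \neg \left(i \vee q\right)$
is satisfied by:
  {q: False}


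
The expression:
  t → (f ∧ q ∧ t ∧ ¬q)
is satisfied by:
  {t: False}


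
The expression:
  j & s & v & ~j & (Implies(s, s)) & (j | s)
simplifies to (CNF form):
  False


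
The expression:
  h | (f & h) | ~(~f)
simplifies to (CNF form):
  f | h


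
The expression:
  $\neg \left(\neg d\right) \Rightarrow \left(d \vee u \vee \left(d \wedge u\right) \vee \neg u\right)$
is always true.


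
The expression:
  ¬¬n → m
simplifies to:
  m ∨ ¬n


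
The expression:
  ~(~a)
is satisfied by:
  {a: True}


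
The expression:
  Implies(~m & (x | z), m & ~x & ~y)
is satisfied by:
  {m: True, z: False, x: False}
  {x: True, m: True, z: False}
  {m: True, z: True, x: False}
  {x: True, m: True, z: True}
  {x: False, z: False, m: False}


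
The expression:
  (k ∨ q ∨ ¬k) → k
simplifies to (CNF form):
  k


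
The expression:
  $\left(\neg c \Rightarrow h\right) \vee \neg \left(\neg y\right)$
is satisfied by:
  {y: True, c: True, h: True}
  {y: True, c: True, h: False}
  {y: True, h: True, c: False}
  {y: True, h: False, c: False}
  {c: True, h: True, y: False}
  {c: True, h: False, y: False}
  {h: True, c: False, y: False}


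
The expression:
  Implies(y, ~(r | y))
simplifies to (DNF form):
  ~y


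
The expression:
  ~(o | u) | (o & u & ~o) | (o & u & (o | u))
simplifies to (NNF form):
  (o & u) | (~o & ~u)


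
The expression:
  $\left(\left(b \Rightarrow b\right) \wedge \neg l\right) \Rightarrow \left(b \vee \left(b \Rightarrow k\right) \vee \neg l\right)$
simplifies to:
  $\text{True}$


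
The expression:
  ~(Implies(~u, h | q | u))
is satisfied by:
  {q: False, u: False, h: False}


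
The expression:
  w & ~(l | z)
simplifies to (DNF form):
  w & ~l & ~z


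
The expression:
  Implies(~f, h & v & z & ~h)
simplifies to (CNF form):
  f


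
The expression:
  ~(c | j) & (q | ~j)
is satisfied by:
  {j: False, c: False}


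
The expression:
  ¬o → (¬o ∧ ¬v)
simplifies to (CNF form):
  o ∨ ¬v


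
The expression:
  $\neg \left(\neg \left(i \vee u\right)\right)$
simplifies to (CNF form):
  $i \vee u$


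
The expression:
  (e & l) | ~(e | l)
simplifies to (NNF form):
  (e & l) | (~e & ~l)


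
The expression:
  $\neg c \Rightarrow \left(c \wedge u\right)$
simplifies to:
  $c$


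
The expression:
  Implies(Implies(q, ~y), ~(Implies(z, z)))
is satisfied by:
  {y: True, q: True}


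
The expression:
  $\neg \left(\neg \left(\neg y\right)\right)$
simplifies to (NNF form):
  $\neg y$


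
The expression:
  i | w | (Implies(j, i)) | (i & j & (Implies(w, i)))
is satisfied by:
  {i: True, w: True, j: False}
  {i: True, w: False, j: False}
  {w: True, i: False, j: False}
  {i: False, w: False, j: False}
  {i: True, j: True, w: True}
  {i: True, j: True, w: False}
  {j: True, w: True, i: False}


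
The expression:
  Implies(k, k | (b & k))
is always true.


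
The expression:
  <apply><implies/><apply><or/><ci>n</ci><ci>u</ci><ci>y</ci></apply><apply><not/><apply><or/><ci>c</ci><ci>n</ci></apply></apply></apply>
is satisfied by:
  {n: False, u: False, c: False, y: False}
  {y: True, n: False, u: False, c: False}
  {u: True, y: False, n: False, c: False}
  {y: True, u: True, n: False, c: False}
  {c: True, y: False, n: False, u: False}


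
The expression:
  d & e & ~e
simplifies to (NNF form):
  False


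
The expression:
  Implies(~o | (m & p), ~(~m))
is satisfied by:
  {o: True, m: True}
  {o: True, m: False}
  {m: True, o: False}


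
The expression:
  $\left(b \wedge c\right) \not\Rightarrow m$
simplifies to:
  $b \wedge c \wedge \neg m$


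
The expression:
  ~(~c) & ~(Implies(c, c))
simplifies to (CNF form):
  False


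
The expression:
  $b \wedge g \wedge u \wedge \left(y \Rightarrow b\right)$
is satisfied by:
  {u: True, b: True, g: True}


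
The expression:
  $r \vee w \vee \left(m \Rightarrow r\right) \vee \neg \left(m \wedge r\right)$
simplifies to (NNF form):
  $\text{True}$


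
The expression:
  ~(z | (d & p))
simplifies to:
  ~z & (~d | ~p)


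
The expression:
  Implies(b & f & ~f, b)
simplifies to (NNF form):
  True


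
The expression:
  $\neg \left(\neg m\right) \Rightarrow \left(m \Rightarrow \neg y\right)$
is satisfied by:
  {m: False, y: False}
  {y: True, m: False}
  {m: True, y: False}


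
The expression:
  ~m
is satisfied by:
  {m: False}


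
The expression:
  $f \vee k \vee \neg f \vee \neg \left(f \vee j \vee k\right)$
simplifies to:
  $\text{True}$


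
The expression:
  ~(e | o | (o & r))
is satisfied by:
  {e: False, o: False}


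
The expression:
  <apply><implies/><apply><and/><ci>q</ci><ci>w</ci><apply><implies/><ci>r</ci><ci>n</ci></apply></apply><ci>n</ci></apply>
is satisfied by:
  {r: True, n: True, w: False, q: False}
  {r: True, w: False, q: False, n: False}
  {n: True, w: False, q: False, r: False}
  {n: False, w: False, q: False, r: False}
  {r: True, q: True, n: True, w: False}
  {r: True, q: True, n: False, w: False}
  {q: True, n: True, r: False, w: False}
  {q: True, r: False, w: False, n: False}
  {n: True, r: True, w: True, q: False}
  {r: True, w: True, n: False, q: False}
  {n: True, w: True, r: False, q: False}
  {w: True, r: False, q: False, n: False}
  {r: True, q: True, w: True, n: True}
  {r: True, q: True, w: True, n: False}
  {q: True, w: True, n: True, r: False}


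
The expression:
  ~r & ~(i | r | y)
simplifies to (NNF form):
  ~i & ~r & ~y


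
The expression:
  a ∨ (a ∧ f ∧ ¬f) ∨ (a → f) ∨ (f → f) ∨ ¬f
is always true.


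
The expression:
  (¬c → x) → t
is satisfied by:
  {t: True, x: False, c: False}
  {t: True, c: True, x: False}
  {t: True, x: True, c: False}
  {t: True, c: True, x: True}
  {c: False, x: False, t: False}


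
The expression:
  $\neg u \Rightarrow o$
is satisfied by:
  {o: True, u: True}
  {o: True, u: False}
  {u: True, o: False}


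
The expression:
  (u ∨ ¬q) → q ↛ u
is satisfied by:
  {q: True, u: False}


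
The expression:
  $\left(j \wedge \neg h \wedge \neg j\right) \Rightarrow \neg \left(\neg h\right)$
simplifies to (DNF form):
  $\text{True}$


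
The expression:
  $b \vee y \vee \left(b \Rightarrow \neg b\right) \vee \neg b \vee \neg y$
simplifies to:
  $\text{True}$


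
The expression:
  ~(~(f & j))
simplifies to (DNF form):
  f & j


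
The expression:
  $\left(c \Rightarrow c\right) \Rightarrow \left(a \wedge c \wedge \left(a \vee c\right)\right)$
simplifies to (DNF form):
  $a \wedge c$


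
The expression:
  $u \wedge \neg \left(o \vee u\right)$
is never true.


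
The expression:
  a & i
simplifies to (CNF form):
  a & i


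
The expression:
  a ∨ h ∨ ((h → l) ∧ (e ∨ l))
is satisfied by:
  {h: True, a: True, l: True, e: True}
  {h: True, a: True, l: True, e: False}
  {h: True, a: True, e: True, l: False}
  {h: True, a: True, e: False, l: False}
  {h: True, l: True, e: True, a: False}
  {h: True, l: True, e: False, a: False}
  {h: True, l: False, e: True, a: False}
  {h: True, l: False, e: False, a: False}
  {a: True, l: True, e: True, h: False}
  {a: True, l: True, e: False, h: False}
  {a: True, e: True, l: False, h: False}
  {a: True, e: False, l: False, h: False}
  {l: True, e: True, a: False, h: False}
  {l: True, a: False, e: False, h: False}
  {e: True, a: False, l: False, h: False}


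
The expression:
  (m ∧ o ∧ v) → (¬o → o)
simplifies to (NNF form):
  True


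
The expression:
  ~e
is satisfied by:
  {e: False}


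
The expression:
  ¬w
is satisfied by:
  {w: False}


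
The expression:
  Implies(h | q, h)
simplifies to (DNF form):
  h | ~q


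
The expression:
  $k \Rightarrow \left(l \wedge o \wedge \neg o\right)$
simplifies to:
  $\neg k$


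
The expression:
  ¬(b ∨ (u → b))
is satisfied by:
  {u: True, b: False}


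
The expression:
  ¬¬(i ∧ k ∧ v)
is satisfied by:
  {k: True, i: True, v: True}


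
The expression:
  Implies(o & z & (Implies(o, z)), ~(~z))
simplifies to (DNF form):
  True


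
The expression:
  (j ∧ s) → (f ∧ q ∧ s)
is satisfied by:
  {f: True, q: True, s: False, j: False}
  {f: True, q: False, s: False, j: False}
  {q: True, j: False, f: False, s: False}
  {j: False, q: False, f: False, s: False}
  {j: True, f: True, q: True, s: False}
  {j: True, f: True, q: False, s: False}
  {j: True, q: True, f: False, s: False}
  {j: True, q: False, f: False, s: False}
  {s: True, f: True, q: True, j: False}
  {s: True, f: True, q: False, j: False}
  {s: True, q: True, f: False, j: False}
  {s: True, q: False, f: False, j: False}
  {j: True, s: True, f: True, q: True}


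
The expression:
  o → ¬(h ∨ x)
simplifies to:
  (¬h ∧ ¬x) ∨ ¬o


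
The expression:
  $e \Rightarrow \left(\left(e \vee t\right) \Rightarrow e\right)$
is always true.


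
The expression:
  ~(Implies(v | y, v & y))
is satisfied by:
  {y: True, v: False}
  {v: True, y: False}


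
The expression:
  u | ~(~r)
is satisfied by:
  {r: True, u: True}
  {r: True, u: False}
  {u: True, r: False}


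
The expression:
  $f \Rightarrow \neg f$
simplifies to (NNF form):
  $\neg f$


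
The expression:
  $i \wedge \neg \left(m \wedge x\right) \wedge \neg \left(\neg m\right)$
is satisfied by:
  {m: True, i: True, x: False}


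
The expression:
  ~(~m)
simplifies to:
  m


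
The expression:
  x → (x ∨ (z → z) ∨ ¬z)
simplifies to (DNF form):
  True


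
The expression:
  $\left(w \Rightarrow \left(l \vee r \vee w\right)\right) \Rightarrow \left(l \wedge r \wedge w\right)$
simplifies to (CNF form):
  $l \wedge r \wedge w$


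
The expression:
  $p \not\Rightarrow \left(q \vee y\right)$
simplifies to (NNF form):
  $p \wedge \neg q \wedge \neg y$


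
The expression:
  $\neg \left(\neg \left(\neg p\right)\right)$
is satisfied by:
  {p: False}


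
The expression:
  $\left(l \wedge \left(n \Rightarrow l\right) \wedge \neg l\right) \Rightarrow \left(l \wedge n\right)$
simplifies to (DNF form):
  $\text{True}$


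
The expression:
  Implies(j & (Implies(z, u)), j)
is always true.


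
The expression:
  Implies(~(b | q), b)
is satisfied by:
  {b: True, q: True}
  {b: True, q: False}
  {q: True, b: False}


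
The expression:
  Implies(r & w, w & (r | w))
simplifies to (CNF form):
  True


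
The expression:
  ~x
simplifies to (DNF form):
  ~x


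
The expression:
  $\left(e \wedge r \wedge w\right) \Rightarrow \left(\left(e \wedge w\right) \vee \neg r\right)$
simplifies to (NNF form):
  $\text{True}$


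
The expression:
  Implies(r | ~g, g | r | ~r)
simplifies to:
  True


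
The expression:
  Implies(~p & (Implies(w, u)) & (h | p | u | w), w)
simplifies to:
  p | w | (~h & ~u)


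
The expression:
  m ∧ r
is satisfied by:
  {r: True, m: True}


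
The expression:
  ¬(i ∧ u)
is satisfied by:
  {u: False, i: False}
  {i: True, u: False}
  {u: True, i: False}


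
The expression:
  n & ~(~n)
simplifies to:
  n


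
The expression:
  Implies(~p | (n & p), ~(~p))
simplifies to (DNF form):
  p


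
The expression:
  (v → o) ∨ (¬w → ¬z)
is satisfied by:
  {w: True, o: True, v: False, z: False}
  {w: True, v: False, z: False, o: False}
  {o: True, v: False, z: False, w: False}
  {o: False, v: False, z: False, w: False}
  {w: True, z: True, o: True, v: False}
  {w: True, z: True, o: False, v: False}
  {z: True, o: True, w: False, v: False}
  {z: True, w: False, v: False, o: False}
  {o: True, w: True, v: True, z: False}
  {w: True, v: True, o: False, z: False}
  {o: True, v: True, w: False, z: False}
  {v: True, w: False, z: False, o: False}
  {w: True, z: True, v: True, o: True}
  {w: True, z: True, v: True, o: False}
  {z: True, v: True, o: True, w: False}


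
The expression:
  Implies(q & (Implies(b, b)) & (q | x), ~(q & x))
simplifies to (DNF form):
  ~q | ~x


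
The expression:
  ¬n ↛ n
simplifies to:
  ¬n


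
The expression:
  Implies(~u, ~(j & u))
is always true.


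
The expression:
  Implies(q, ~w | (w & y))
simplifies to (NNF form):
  y | ~q | ~w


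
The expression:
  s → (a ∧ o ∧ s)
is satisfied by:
  {a: True, o: True, s: False}
  {a: True, o: False, s: False}
  {o: True, a: False, s: False}
  {a: False, o: False, s: False}
  {a: True, s: True, o: True}


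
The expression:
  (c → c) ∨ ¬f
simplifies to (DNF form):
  True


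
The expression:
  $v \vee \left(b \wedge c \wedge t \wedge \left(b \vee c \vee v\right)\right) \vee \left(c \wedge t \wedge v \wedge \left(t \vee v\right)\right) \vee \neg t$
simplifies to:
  $v \vee \left(b \wedge c\right) \vee \neg t$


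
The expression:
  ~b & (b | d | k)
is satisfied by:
  {d: True, k: True, b: False}
  {d: True, k: False, b: False}
  {k: True, d: False, b: False}


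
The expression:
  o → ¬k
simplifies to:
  ¬k ∨ ¬o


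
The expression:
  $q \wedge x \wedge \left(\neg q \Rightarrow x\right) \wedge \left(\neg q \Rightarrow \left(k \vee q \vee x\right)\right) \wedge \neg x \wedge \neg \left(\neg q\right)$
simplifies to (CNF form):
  $\text{False}$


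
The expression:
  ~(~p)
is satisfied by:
  {p: True}


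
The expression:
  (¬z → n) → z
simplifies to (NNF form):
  z ∨ ¬n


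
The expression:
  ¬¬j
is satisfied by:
  {j: True}


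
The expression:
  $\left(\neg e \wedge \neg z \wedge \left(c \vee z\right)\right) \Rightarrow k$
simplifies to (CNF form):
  $e \vee k \vee z \vee \neg c$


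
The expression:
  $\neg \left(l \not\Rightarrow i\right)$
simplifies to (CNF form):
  $i \vee \neg l$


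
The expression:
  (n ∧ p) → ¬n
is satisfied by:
  {p: False, n: False}
  {n: True, p: False}
  {p: True, n: False}


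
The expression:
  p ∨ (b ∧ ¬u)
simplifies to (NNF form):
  p ∨ (b ∧ ¬u)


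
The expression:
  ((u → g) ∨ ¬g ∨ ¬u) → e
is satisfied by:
  {e: True}


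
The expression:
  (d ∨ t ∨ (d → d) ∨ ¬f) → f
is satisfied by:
  {f: True}


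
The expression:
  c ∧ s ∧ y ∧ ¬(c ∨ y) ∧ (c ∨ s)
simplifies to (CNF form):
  False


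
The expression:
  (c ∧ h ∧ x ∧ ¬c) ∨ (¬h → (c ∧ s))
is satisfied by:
  {h: True, s: True, c: True}
  {h: True, s: True, c: False}
  {h: True, c: True, s: False}
  {h: True, c: False, s: False}
  {s: True, c: True, h: False}


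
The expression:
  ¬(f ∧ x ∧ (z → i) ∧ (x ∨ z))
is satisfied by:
  {z: True, x: False, f: False, i: False}
  {z: False, x: False, f: False, i: False}
  {i: True, z: True, x: False, f: False}
  {i: True, z: False, x: False, f: False}
  {f: True, z: True, x: False, i: False}
  {f: True, z: False, x: False, i: False}
  {f: True, i: True, z: True, x: False}
  {f: True, i: True, z: False, x: False}
  {x: True, z: True, i: False, f: False}
  {x: True, z: False, i: False, f: False}
  {i: True, x: True, z: True, f: False}
  {i: True, x: True, z: False, f: False}
  {f: True, x: True, z: True, i: False}


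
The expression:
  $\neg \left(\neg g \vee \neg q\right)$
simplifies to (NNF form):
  $g \wedge q$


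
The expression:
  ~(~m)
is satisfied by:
  {m: True}


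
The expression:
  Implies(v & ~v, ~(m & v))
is always true.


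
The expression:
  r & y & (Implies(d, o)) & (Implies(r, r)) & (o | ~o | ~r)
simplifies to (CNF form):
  r & y & (o | ~d)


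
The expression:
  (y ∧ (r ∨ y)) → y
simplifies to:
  True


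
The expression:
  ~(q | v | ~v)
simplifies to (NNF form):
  False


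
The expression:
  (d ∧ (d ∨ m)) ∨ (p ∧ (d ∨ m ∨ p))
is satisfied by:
  {d: True, p: True}
  {d: True, p: False}
  {p: True, d: False}


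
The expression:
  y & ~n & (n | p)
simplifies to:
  p & y & ~n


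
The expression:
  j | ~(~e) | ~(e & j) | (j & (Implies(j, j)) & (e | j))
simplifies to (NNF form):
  True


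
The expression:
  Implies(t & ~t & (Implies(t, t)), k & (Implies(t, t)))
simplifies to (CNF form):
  True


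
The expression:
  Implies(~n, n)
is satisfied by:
  {n: True}


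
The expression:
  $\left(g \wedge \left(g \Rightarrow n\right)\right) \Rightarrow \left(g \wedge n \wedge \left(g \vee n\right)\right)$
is always true.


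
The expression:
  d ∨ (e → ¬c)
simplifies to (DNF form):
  d ∨ ¬c ∨ ¬e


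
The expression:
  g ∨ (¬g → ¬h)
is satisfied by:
  {g: True, h: False}
  {h: False, g: False}
  {h: True, g: True}


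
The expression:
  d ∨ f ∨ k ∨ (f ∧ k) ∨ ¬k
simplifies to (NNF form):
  True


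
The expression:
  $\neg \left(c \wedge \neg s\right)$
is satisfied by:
  {s: True, c: False}
  {c: False, s: False}
  {c: True, s: True}


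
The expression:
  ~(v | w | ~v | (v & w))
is never true.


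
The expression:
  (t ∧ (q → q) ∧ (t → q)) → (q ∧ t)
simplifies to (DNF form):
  True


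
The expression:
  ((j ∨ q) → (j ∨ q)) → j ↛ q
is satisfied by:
  {j: True, q: False}


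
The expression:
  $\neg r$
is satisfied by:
  {r: False}


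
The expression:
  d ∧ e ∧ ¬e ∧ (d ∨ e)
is never true.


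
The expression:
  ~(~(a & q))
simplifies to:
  a & q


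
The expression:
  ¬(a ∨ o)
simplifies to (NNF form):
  ¬a ∧ ¬o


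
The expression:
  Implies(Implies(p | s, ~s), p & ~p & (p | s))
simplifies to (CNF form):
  s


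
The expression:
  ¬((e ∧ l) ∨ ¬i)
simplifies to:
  i ∧ (¬e ∨ ¬l)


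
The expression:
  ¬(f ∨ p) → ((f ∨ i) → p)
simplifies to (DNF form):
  f ∨ p ∨ ¬i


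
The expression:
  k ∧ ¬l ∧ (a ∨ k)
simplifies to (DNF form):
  k ∧ ¬l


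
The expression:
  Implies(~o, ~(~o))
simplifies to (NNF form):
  o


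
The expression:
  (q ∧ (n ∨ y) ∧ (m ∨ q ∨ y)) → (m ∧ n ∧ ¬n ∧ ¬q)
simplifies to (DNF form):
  (¬n ∧ ¬y) ∨ ¬q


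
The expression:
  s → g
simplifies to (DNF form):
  g ∨ ¬s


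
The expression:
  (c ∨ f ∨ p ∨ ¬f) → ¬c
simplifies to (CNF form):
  ¬c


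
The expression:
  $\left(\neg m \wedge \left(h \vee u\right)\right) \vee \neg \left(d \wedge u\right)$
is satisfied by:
  {u: False, m: False, d: False}
  {d: True, u: False, m: False}
  {m: True, u: False, d: False}
  {d: True, m: True, u: False}
  {u: True, d: False, m: False}
  {d: True, u: True, m: False}
  {m: True, u: True, d: False}


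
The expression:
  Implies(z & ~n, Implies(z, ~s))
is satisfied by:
  {n: True, s: False, z: False}
  {s: False, z: False, n: False}
  {n: True, z: True, s: False}
  {z: True, s: False, n: False}
  {n: True, s: True, z: False}
  {s: True, n: False, z: False}
  {n: True, z: True, s: True}


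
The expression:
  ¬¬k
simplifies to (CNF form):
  k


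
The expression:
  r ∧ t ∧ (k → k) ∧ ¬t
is never true.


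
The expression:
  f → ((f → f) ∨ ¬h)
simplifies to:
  True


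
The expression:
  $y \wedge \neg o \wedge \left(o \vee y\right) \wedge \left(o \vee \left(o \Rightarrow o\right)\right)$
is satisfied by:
  {y: True, o: False}


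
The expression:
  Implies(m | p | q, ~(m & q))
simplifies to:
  ~m | ~q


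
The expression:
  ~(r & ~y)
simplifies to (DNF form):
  y | ~r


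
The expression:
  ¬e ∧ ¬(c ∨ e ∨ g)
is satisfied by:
  {g: False, e: False, c: False}


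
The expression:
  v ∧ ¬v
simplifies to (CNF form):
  False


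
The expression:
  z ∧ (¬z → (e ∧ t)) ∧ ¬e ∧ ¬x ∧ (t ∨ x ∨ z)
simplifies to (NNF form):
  z ∧ ¬e ∧ ¬x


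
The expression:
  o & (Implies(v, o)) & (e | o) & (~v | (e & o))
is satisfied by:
  {e: True, o: True, v: False}
  {o: True, v: False, e: False}
  {e: True, v: True, o: True}


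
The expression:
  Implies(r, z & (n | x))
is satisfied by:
  {z: True, n: True, x: True, r: False}
  {z: True, n: True, x: False, r: False}
  {z: True, x: True, n: False, r: False}
  {z: True, x: False, n: False, r: False}
  {n: True, x: True, z: False, r: False}
  {n: True, x: False, z: False, r: False}
  {x: True, z: False, n: False, r: False}
  {x: False, z: False, n: False, r: False}
  {r: True, z: True, n: True, x: True}
  {r: True, z: True, n: True, x: False}
  {r: True, z: True, x: True, n: False}


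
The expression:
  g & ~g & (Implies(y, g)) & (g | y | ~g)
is never true.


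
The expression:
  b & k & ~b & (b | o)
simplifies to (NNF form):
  False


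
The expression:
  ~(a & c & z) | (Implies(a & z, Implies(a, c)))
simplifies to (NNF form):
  True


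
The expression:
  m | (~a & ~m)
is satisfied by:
  {m: True, a: False}
  {a: False, m: False}
  {a: True, m: True}


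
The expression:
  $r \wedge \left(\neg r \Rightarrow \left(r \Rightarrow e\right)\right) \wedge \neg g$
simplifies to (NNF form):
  $r \wedge \neg g$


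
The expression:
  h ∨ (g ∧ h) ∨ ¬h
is always true.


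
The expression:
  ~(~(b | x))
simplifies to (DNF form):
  b | x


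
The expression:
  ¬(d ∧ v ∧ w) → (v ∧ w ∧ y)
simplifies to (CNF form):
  v ∧ w ∧ (d ∨ y)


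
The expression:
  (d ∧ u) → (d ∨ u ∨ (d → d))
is always true.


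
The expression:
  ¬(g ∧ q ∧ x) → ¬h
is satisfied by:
  {x: True, g: True, q: True, h: False}
  {x: True, g: True, q: False, h: False}
  {x: True, q: True, g: False, h: False}
  {x: True, q: False, g: False, h: False}
  {g: True, q: True, x: False, h: False}
  {g: True, x: False, q: False, h: False}
  {g: False, q: True, x: False, h: False}
  {g: False, x: False, q: False, h: False}
  {x: True, h: True, g: True, q: True}


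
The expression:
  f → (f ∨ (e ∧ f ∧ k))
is always true.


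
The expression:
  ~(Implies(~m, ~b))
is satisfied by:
  {b: True, m: False}


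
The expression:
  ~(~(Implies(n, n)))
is always true.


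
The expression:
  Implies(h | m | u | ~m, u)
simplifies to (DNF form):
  u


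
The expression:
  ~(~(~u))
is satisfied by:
  {u: False}


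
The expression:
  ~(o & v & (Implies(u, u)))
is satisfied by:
  {v: False, o: False}
  {o: True, v: False}
  {v: True, o: False}


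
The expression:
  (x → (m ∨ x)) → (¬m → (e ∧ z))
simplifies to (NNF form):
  m ∨ (e ∧ z)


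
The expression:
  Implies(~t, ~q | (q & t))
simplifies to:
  t | ~q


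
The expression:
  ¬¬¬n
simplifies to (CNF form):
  ¬n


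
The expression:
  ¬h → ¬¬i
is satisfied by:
  {i: True, h: True}
  {i: True, h: False}
  {h: True, i: False}


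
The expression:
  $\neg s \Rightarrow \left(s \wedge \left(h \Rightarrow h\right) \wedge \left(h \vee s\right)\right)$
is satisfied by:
  {s: True}


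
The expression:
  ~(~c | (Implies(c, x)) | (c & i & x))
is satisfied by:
  {c: True, x: False}


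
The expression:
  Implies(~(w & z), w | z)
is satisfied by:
  {z: True, w: True}
  {z: True, w: False}
  {w: True, z: False}


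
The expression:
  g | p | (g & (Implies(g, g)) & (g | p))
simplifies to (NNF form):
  g | p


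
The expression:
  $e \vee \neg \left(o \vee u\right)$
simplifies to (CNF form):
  $\left(e \vee \neg o\right) \wedge \left(e \vee \neg u\right)$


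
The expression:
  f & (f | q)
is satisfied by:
  {f: True}


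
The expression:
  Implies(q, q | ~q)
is always true.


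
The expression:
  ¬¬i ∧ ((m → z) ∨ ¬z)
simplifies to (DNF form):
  i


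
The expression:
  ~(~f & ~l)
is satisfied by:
  {l: True, f: True}
  {l: True, f: False}
  {f: True, l: False}


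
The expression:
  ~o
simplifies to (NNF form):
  ~o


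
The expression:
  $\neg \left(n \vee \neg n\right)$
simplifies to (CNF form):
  $\text{False}$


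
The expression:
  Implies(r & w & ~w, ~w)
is always true.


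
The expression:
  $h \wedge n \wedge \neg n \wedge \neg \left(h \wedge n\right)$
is never true.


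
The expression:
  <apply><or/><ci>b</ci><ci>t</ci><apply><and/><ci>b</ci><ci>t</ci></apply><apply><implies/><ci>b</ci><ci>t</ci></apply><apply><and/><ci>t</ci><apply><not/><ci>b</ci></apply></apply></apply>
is always true.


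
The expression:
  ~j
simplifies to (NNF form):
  ~j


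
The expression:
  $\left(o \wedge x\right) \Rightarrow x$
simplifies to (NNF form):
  $\text{True}$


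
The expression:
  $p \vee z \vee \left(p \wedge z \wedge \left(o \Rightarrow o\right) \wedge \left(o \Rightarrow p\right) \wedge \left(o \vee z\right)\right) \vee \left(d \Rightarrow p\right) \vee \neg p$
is always true.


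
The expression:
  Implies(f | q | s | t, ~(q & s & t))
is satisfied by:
  {s: False, t: False, q: False}
  {q: True, s: False, t: False}
  {t: True, s: False, q: False}
  {q: True, t: True, s: False}
  {s: True, q: False, t: False}
  {q: True, s: True, t: False}
  {t: True, s: True, q: False}


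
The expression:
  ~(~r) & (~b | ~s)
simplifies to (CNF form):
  r & (~b | ~s)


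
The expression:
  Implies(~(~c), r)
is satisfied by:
  {r: True, c: False}
  {c: False, r: False}
  {c: True, r: True}


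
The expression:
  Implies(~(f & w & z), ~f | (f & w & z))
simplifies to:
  ~f | (w & z)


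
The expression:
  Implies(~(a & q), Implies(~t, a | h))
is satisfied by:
  {a: True, t: True, h: True}
  {a: True, t: True, h: False}
  {a: True, h: True, t: False}
  {a: True, h: False, t: False}
  {t: True, h: True, a: False}
  {t: True, h: False, a: False}
  {h: True, t: False, a: False}


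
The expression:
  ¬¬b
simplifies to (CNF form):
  b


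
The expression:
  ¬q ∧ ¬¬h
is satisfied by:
  {h: True, q: False}


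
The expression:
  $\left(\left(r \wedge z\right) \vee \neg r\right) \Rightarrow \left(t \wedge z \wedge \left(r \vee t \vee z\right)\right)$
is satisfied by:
  {t: True, r: True, z: False}
  {r: True, z: False, t: False}
  {t: True, z: True, r: True}
  {t: True, z: True, r: False}


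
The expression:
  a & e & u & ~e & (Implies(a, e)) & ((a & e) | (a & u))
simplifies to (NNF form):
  False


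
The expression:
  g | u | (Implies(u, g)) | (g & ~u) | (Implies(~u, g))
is always true.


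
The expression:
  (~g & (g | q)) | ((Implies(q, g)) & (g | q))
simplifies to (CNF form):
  g | q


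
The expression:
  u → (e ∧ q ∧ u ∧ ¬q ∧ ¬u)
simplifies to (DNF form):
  ¬u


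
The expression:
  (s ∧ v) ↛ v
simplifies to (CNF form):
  False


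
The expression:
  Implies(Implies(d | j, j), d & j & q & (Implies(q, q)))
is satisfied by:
  {q: True, d: True, j: False}
  {d: True, j: False, q: False}
  {j: True, q: True, d: True}


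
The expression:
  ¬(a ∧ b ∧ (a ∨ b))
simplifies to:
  ¬a ∨ ¬b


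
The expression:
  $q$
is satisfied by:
  {q: True}


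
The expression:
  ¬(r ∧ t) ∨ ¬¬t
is always true.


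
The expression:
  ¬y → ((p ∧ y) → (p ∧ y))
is always true.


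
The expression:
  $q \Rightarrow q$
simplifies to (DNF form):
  $\text{True}$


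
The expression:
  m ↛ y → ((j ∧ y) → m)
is always true.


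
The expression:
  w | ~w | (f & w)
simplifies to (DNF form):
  True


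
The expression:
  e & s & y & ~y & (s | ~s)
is never true.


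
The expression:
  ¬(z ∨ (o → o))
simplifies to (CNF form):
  False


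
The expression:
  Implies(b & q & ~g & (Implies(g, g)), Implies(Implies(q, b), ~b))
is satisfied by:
  {g: True, q: False, b: False}
  {g: False, q: False, b: False}
  {b: True, g: True, q: False}
  {b: True, g: False, q: False}
  {q: True, g: True, b: False}
  {q: True, g: False, b: False}
  {q: True, b: True, g: True}


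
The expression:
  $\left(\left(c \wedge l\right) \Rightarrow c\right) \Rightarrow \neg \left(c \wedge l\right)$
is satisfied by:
  {l: False, c: False}
  {c: True, l: False}
  {l: True, c: False}


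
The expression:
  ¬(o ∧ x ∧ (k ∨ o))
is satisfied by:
  {o: False, x: False}
  {x: True, o: False}
  {o: True, x: False}


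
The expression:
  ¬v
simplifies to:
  ¬v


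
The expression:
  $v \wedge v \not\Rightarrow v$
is never true.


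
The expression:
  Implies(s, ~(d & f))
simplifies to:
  ~d | ~f | ~s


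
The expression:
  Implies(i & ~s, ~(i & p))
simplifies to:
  s | ~i | ~p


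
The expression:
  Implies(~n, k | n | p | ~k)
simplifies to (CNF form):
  True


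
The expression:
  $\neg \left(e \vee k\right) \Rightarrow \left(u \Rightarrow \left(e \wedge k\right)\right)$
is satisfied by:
  {k: True, e: True, u: False}
  {k: True, u: False, e: False}
  {e: True, u: False, k: False}
  {e: False, u: False, k: False}
  {k: True, e: True, u: True}
  {k: True, u: True, e: False}
  {e: True, u: True, k: False}


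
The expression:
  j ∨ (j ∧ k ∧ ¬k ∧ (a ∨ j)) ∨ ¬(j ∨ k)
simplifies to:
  j ∨ ¬k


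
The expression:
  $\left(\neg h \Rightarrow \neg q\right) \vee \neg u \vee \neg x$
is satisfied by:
  {h: True, u: False, q: False, x: False}
  {x: False, u: False, h: False, q: False}
  {x: True, h: True, u: False, q: False}
  {x: True, u: False, h: False, q: False}
  {q: True, h: True, x: False, u: False}
  {q: True, x: False, u: False, h: False}
  {q: True, x: True, h: True, u: False}
  {q: True, x: True, u: False, h: False}
  {h: True, u: True, q: False, x: False}
  {u: True, q: False, h: False, x: False}
  {x: True, u: True, h: True, q: False}
  {x: True, u: True, q: False, h: False}
  {h: True, u: True, q: True, x: False}
  {u: True, q: True, x: False, h: False}
  {x: True, u: True, q: True, h: True}
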